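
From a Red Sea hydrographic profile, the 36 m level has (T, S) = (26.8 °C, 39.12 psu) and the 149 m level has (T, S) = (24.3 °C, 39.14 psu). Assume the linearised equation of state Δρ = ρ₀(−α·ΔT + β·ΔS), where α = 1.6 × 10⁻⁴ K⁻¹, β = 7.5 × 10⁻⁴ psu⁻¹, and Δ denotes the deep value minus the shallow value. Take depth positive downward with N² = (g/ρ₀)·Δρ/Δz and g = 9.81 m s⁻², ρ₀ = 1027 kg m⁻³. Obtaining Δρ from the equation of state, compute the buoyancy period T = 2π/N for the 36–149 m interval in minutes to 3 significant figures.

17.4 min

ΔT = -2.5 K, ΔS = +0.02 psu (deep − shallow).
Δρ/ρ₀ = −αΔT + βΔS = 4.00 × 10⁻⁴ + 1.50 × 10⁻⁵ = 4.15 × 10⁻⁴, so Δρ ≈ 0.4262 kg m⁻³.
N² = (g/ρ₀)·Δρ/Δz = g·(Δρ/ρ₀)/Δz = 9.81 × 4.15 × 10⁻⁴ / 113 = 3.6028 × 10⁻⁵ s⁻².
N = √(3.6028 × 10⁻⁵) = 6.0023 × 10⁻³ rad s⁻¹ → T = 2π/N = 1.0468 × 10³ s = 17.447 min ≈ 17.4 min.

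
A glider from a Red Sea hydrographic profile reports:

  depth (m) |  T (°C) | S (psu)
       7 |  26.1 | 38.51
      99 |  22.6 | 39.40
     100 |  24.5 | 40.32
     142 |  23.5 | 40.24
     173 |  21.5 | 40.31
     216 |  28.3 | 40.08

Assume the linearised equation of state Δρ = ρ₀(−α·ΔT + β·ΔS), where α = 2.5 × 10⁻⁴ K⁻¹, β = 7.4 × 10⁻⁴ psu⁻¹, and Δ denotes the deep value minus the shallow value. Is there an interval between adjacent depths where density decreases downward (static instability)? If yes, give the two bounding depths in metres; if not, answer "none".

173–216 m

Evaluate Δρ/ρ₀ = −αΔT + βΔS across each adjacent pair:
  7–99 m: −αΔT+βΔS = −(2.5 × 10⁻⁴)(-3.5)+(7.4 × 10⁻⁴)(+0.89) = 1.5 × 10⁻³ → stable
  99–100 m: −αΔT+βΔS = −(2.5 × 10⁻⁴)(+1.9)+(7.4 × 10⁻⁴)(+0.92) = 2.1 × 10⁻⁴ → stable
  100–142 m: −αΔT+βΔS = −(2.5 × 10⁻⁴)(-1.0)+(7.4 × 10⁻⁴)(-0.08) = 1.9 × 10⁻⁴ → stable
  142–173 m: −αΔT+βΔS = −(2.5 × 10⁻⁴)(-2.0)+(7.4 × 10⁻⁴)(+0.07) = 5.5 × 10⁻⁴ → stable
  173–216 m: −αΔT+βΔS = −(2.5 × 10⁻⁴)(+6.8)+(7.4 × 10⁻⁴)(-0.23) = -1.9 × 10⁻³ → UNSTABLE
The 173–216 m interval has Δρ < 0: lighter water underlies denser water.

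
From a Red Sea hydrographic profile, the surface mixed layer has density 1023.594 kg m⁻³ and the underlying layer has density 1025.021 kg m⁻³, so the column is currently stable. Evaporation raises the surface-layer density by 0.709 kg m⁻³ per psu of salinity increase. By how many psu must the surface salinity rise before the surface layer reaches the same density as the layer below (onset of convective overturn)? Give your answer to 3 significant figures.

2.01 psu

Density deficit of the surface layer: 1025.021 − 1023.594 = 1.427 kg m⁻³.
Required change = 1.427 / 0.709 = 2.01 psu.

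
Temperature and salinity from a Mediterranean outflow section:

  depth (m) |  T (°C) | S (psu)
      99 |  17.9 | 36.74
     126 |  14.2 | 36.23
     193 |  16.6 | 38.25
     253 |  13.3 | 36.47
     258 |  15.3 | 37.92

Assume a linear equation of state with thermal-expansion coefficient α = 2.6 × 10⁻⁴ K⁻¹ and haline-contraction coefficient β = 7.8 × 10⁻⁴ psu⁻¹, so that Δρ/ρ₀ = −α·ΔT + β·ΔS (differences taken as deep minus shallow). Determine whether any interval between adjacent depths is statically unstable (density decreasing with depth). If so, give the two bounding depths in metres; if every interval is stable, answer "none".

Evaluate Δρ/ρ₀ = −αΔT + βΔS across each adjacent pair:
  99–126 m: −αΔT+βΔS = −(2.6 × 10⁻⁴)(-3.7)+(7.8 × 10⁻⁴)(-0.51) = 5.6 × 10⁻⁴ → stable
  126–193 m: −αΔT+βΔS = −(2.6 × 10⁻⁴)(+2.4)+(7.8 × 10⁻⁴)(+2.02) = 9.5 × 10⁻⁴ → stable
  193–253 m: −αΔT+βΔS = −(2.6 × 10⁻⁴)(-3.3)+(7.8 × 10⁻⁴)(-1.78) = -5.3 × 10⁻⁴ → UNSTABLE
  253–258 m: −αΔT+βΔS = −(2.6 × 10⁻⁴)(+2.0)+(7.8 × 10⁻⁴)(+1.45) = 6.1 × 10⁻⁴ → stable
The 193–253 m interval has Δρ < 0: lighter water underlies denser water.

193–253 m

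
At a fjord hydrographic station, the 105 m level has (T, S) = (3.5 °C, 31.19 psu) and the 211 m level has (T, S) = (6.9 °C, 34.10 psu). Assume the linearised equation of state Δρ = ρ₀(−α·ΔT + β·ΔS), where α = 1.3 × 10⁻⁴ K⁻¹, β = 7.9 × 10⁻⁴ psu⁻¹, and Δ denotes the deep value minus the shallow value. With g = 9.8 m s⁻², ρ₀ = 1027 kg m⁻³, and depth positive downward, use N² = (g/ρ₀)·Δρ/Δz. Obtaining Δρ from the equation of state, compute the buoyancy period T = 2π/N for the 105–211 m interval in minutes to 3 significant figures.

7.99 min

ΔT = +3.4 K, ΔS = +2.91 psu (deep − shallow).
Δρ/ρ₀ = −αΔT + βΔS = -4.42 × 10⁻⁴ + 2.2989 × 10⁻³ = 1.8569 × 10⁻³, so Δρ ≈ 1.907 kg m⁻³.
N² = (g/ρ₀)·Δρ/Δz = g·(Δρ/ρ₀)/Δz = 9.8 × 1.8569 × 10⁻³ / 106 = 1.7168 × 10⁻⁴ s⁻².
N = √(1.7168 × 10⁻⁴) = 0.013103 rad s⁻¹ → T = 2π/N = 479.52 s = 7.9920 min ≈ 7.99 min.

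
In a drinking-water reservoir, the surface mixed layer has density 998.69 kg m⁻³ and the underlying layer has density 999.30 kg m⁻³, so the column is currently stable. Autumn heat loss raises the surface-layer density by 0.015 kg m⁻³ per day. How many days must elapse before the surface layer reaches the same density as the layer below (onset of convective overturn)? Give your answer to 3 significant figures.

Density deficit of the surface layer: 999.30 − 998.69 = 0.61 kg m⁻³.
Required change = 0.61 / 0.015 = 40.7 days.

40.7 days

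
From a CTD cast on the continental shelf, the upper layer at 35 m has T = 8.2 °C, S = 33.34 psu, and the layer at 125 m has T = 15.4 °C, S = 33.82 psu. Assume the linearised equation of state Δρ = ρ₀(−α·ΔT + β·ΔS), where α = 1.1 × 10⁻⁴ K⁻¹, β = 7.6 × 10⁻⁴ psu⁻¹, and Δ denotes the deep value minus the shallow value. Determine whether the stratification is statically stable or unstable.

ΔT = 15.4 − 8.2 = +7.2 K and ΔS = 33.82 − 33.34 = +0.48 psu (deep − shallow).
−αΔT = -7.92 × 10⁻⁴; βΔS = 3.648 × 10⁻⁴; sum Δρ/ρ₀ = -4.272 × 10⁻⁴.
Δρ/ρ₀ < 0, so Δρ < 0: deeper water is lighter → statically unstable; the column would overturn.

unstable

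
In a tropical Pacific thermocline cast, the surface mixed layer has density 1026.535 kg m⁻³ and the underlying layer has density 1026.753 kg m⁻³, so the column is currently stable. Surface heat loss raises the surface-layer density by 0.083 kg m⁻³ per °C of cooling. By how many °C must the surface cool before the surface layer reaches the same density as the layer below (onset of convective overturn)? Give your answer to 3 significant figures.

2.63 °C

Density deficit of the surface layer: 1026.753 − 1026.535 = 0.218 kg m⁻³.
Required change = 0.218 / 0.083 = 2.63 °C.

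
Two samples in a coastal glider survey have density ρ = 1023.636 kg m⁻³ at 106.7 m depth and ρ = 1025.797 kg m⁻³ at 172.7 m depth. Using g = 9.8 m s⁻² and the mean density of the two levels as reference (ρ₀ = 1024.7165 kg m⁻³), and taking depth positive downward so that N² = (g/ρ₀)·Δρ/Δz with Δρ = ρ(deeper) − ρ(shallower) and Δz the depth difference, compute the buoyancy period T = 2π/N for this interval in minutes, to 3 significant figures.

Δρ = 1025.797 − 1023.636 = 2.161 kg m⁻³ over Δz = 172.7 − 106.7 = 66 m.
N² = (9.8/1024.7165) × (2.161/66) = 3.1314 × 10⁻⁴ s⁻².
N = √(3.1314 × 10⁻⁴) = 0.017696 rad s⁻¹, so T = 2π/N = 355.06 s = 5.9177 min ≈ 5.92 min.

5.92 min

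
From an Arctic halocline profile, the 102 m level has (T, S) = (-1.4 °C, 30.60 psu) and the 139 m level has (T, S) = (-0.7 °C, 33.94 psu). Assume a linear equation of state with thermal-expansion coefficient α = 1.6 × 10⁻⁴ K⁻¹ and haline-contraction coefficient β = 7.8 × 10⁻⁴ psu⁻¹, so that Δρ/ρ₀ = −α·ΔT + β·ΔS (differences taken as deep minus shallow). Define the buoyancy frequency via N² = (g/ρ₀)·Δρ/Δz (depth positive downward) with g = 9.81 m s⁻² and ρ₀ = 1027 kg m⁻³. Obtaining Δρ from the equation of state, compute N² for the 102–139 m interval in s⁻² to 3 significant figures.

6.61 × 10⁻⁴ s⁻²

ΔT = +0.7 K, ΔS = +3.34 psu (deep − shallow).
Δρ/ρ₀ = −αΔT + βΔS = -1.12 × 10⁻⁴ + 2.6052 × 10⁻³ = 2.4932 × 10⁻³, so Δρ ≈ 2.561 kg m⁻³.
N² = (g/ρ₀)·Δρ/Δz = g·(Δρ/ρ₀)/Δz = 9.81 × 2.4932 × 10⁻³ / 37 = 6.6103 × 10⁻⁴ s⁻² ≈ 6.61 × 10⁻⁴ s⁻².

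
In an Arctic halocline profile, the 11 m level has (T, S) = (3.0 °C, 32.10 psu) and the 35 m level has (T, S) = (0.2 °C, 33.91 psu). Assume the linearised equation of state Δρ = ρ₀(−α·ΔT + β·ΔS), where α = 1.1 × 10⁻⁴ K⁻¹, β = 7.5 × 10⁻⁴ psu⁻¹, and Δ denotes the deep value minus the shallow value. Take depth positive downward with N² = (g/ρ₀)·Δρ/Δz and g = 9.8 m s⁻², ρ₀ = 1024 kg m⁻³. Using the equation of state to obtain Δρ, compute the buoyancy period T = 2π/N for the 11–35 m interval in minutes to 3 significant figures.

ΔT = -2.8 K, ΔS = +1.81 psu (deep − shallow).
Δρ/ρ₀ = −αΔT + βΔS = 3.08 × 10⁻⁴ + 1.3575 × 10⁻³ = 1.6655 × 10⁻³, so Δρ ≈ 1.705 kg m⁻³.
N² = (g/ρ₀)·Δρ/Δz = g·(Δρ/ρ₀)/Δz = 9.8 × 1.6655 × 10⁻³ / 24 = 6.8008 × 10⁻⁴ s⁻².
N = √(6.8008 × 10⁻⁴) = 0.026078 rad s⁻¹ → T = 2π/N = 240.94 s = 4.0157 min ≈ 4.02 min.

4.02 min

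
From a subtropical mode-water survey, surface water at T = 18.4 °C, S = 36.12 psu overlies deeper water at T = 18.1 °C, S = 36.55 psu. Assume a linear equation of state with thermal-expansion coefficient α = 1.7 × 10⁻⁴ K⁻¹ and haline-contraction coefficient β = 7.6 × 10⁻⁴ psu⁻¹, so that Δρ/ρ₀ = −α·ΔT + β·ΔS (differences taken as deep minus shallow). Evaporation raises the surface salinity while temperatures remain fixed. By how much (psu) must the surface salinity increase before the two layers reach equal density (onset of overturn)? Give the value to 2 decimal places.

0.50 psu

Neutral buoyancy requires −α(T_deep − T_surf) + β(S_deep − S_surf′) = 0.
S_surf′ = S_deep − (α/β)·ΔT = 36.55 − (1.7 × 10⁻⁴/7.6 × 10⁻⁴)·(-0.3) = 36.6171 psu.
Increase required: 36.6171 − 36.12 = 0.4971 psu.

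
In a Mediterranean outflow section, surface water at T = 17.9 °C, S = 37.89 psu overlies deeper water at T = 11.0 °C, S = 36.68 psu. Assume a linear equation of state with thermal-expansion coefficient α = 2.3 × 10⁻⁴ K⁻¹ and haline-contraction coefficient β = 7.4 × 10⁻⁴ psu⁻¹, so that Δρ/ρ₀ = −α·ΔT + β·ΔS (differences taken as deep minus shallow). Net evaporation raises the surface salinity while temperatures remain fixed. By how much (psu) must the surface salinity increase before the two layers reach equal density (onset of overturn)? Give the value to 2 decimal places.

Neutral buoyancy requires −α(T_deep − T_surf) + β(S_deep − S_surf′) = 0.
S_surf′ = S_deep − (α/β)·ΔT = 36.68 − (2.3 × 10⁻⁴/7.4 × 10⁻⁴)·(-6.9) = 38.8246 psu.
Increase required: 38.8246 − 37.89 = 0.9346 psu.

0.93 psu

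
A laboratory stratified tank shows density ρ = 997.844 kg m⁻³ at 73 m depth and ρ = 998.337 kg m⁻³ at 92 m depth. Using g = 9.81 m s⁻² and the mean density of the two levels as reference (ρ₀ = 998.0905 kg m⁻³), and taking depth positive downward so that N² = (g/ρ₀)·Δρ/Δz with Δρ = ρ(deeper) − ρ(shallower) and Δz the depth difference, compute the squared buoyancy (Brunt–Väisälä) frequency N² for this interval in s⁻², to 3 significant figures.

2.55 × 10⁻⁴ s⁻²

Δρ = 998.337 − 997.844 = 0.493 kg m⁻³ over Δz = 92 − 73 = 19 m.
N² = (9.81/998.0905) × (0.493/19) = 2.5503 × 10⁻⁴ s⁻² ≈ 2.55 × 10⁻⁴ s⁻².
N² > 0, so the interval is statically stable.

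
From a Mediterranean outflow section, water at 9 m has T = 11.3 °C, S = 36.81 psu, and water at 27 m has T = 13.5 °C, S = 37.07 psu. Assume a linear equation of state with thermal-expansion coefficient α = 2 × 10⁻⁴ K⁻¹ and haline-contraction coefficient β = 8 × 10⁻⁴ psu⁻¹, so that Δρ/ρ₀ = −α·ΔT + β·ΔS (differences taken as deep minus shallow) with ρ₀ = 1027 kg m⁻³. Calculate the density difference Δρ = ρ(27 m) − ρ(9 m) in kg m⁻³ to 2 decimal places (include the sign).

-0.24 kg m⁻³

ΔT = +2.2 K, ΔS = +0.26 psu (deep − shallow).
Δρ/ρ₀ = −(2 × 10⁻⁴)(+2.2) + (8 × 10⁻⁴)(+0.26) = -2.32 × 10⁻⁴.
Δρ = 1027 × (-2.32 × 10⁻⁴) = -0.24 kg m⁻³.
Negative Δρ: lighter below, statically unstable.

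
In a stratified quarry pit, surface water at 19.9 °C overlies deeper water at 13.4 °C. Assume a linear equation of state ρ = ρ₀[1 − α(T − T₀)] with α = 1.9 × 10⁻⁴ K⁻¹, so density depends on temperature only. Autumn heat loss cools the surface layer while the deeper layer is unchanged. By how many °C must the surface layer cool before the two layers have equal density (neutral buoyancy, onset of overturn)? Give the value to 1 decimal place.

6.5 °C

With temperature the only control, equal density requires T_surf′ = T_deep.
T_surf′ = 13.4 °C.
Cooling required: 19.9 − 13.4 = 6.5 °C.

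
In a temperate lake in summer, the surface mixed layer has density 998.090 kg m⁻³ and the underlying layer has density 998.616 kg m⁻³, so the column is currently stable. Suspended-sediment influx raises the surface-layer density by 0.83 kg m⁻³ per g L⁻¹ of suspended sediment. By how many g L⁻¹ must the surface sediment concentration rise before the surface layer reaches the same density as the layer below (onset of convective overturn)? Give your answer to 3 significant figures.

0.634 g L⁻¹

Density deficit of the surface layer: 998.616 − 998.090 = 0.526 kg m⁻³.
Required change = 0.526 / 0.83 = 0.634 g L⁻¹.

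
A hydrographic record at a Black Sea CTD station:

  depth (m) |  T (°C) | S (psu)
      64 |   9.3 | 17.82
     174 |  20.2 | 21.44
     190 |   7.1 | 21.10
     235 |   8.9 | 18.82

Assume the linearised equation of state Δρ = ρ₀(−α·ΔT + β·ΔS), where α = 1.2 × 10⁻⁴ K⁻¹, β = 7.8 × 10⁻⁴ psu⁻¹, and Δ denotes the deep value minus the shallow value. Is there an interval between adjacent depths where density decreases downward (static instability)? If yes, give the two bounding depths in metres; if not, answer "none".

Evaluate Δρ/ρ₀ = −αΔT + βΔS across each adjacent pair:
  64–174 m: −αΔT+βΔS = −(1.2 × 10⁻⁴)(+10.9)+(7.8 × 10⁻⁴)(+3.62) = 1.5 × 10⁻³ → stable
  174–190 m: −αΔT+βΔS = −(1.2 × 10⁻⁴)(-13.1)+(7.8 × 10⁻⁴)(-0.34) = 1.3 × 10⁻³ → stable
  190–235 m: −αΔT+βΔS = −(1.2 × 10⁻⁴)(+1.8)+(7.8 × 10⁻⁴)(-2.28) = -2.0 × 10⁻³ → UNSTABLE
The 190–235 m interval has Δρ < 0: lighter water underlies denser water.

190–235 m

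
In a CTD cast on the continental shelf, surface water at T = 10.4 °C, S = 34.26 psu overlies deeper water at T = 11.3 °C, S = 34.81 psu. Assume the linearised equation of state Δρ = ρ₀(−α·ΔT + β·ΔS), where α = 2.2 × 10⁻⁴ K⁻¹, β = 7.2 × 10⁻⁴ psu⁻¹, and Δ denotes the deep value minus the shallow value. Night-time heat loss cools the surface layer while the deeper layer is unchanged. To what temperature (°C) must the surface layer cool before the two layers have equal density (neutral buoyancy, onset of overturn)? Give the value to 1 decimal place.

9.5 °C

Neutral buoyancy requires Δρ = 0, i.e. −α(T_deep − T_surf′) + β(S_deep − S_surf) = 0.
T_surf′ = T_deep − (β/α)·ΔS = 11.3 − (7.2 × 10⁻⁴/2.2 × 10⁻⁴)·(+0.55) = 9.500 °C.
Cooling required: 10.4 − (9.500) = 0.900 °C.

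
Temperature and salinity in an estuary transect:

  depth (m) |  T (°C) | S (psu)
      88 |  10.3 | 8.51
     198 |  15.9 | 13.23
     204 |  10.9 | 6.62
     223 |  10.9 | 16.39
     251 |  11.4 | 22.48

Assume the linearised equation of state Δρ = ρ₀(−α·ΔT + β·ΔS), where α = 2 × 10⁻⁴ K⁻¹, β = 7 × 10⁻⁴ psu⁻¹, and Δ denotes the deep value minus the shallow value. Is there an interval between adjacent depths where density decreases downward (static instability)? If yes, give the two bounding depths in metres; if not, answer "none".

Evaluate Δρ/ρ₀ = −αΔT + βΔS across each adjacent pair:
  88–198 m: −αΔT+βΔS = −(2 × 10⁻⁴)(+5.6)+(7 × 10⁻⁴)(+4.72) = 2.2 × 10⁻³ → stable
  198–204 m: −αΔT+βΔS = −(2 × 10⁻⁴)(-5.0)+(7 × 10⁻⁴)(-6.61) = -3.6 × 10⁻³ → UNSTABLE
  204–223 m: −αΔT+βΔS = −(2 × 10⁻⁴)(+0.0)+(7 × 10⁻⁴)(+9.77) = 6.8 × 10⁻³ → stable
  223–251 m: −αΔT+βΔS = −(2 × 10⁻⁴)(+0.5)+(7 × 10⁻⁴)(+6.09) = 4.2 × 10⁻³ → stable
The 198–204 m interval has Δρ < 0: lighter water underlies denser water.

198–204 m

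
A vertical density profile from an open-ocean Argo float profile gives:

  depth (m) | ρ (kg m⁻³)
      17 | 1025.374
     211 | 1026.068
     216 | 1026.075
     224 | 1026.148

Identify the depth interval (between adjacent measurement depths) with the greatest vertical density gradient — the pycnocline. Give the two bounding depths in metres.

Compute the density gradient over each adjacent pair:
  17–211 m: Δρ/Δz = 0.694/194 = 3.6 × 10⁻³ kg m⁻⁴
  211–216 m: Δρ/Δz = 0.007/5 = 1.4 × 10⁻³ kg m⁻⁴
  216–224 m: Δρ/Δz = 0.073/8 = 9.1 × 10⁻³ kg m⁻⁴
The largest gradient is in the 216–224 m interval — the pycnocline.

216–224 m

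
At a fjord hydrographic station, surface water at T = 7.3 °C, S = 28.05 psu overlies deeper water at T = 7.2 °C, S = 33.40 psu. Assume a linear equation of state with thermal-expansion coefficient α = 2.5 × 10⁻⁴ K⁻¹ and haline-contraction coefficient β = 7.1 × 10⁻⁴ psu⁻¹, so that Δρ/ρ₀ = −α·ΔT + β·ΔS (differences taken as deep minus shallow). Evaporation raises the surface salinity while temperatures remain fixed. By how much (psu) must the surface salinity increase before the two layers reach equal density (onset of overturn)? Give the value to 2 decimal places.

Neutral buoyancy requires −α(T_deep − T_surf) + β(S_deep − S_surf′) = 0.
S_surf′ = S_deep − (α/β)·ΔT = 33.40 − (2.5 × 10⁻⁴/7.1 × 10⁻⁴)·(-0.1) = 33.4352 psu.
Increase required: 33.4352 − 28.05 = 5.3852 psu.

5.39 psu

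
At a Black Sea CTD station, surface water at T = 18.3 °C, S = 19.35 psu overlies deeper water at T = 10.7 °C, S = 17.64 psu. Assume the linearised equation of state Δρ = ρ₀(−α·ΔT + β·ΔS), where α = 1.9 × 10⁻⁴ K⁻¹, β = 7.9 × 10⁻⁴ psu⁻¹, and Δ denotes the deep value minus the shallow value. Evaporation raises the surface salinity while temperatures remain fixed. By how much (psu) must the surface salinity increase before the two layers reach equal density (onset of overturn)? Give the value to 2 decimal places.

Neutral buoyancy requires −α(T_deep − T_surf) + β(S_deep − S_surf′) = 0.
S_surf′ = S_deep − (α/β)·ΔT = 17.64 − (1.9 × 10⁻⁴/7.9 × 10⁻⁴)·(-7.6) = 19.4678 psu.
Increase required: 19.4678 − 19.35 = 0.1178 psu.

0.12 psu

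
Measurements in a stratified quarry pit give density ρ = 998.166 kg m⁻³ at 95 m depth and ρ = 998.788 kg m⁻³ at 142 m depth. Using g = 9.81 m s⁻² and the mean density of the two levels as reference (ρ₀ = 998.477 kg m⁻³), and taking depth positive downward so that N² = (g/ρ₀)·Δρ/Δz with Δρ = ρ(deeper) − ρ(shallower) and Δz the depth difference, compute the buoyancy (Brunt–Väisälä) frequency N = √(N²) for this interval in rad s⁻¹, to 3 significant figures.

Δρ = 998.788 − 998.166 = 0.622 kg m⁻³ over Δz = 142 − 95 = 47 m.
N² = (9.81/998.477) × (0.622/47) = 1.3002 × 10⁻⁴ s⁻².
N = √(1.3002 × 10⁻⁴) = 0.011403 rad s⁻¹ ≈ 0.0114 rad s⁻¹.

0.0114 rad s⁻¹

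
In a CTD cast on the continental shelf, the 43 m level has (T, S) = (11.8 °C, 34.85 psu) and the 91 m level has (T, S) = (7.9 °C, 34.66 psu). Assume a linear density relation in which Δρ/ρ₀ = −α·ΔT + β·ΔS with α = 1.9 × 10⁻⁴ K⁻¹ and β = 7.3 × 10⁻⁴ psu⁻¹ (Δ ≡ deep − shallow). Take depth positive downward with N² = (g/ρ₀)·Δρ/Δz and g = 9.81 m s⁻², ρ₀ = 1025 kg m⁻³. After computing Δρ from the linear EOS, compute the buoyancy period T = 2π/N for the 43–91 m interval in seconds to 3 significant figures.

566 s

ΔT = -3.9 K, ΔS = -0.19 psu (deep − shallow).
Δρ/ρ₀ = −αΔT + βΔS = 7.41 × 10⁻⁴ − 1.387 × 10⁻⁴ = 6.023 × 10⁻⁴, so Δρ ≈ 0.6174 kg m⁻³.
N² = (g/ρ₀)·Δρ/Δz = g·(Δρ/ρ₀)/Δz = 9.81 × 6.023 × 10⁻⁴ / 48 = 1.2310 × 10⁻⁴ s⁻².
N = √(1.2310 × 10⁻⁴) = 0.011095 rad s⁻¹ → T = 2π/N = 566.31 s ≈ 566 s.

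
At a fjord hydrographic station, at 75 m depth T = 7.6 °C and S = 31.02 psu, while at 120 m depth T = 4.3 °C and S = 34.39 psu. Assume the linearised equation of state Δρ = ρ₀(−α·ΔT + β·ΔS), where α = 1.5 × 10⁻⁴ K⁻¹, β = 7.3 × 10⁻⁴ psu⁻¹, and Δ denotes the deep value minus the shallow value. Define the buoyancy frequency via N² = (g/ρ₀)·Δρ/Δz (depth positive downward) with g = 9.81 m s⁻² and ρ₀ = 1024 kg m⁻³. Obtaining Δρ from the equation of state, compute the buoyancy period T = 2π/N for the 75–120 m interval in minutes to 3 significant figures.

4.13 min

ΔT = -3.3 K, ΔS = +3.37 psu (deep − shallow).
Δρ/ρ₀ = −αΔT + βΔS = 4.95 × 10⁻⁴ + 2.4601 × 10⁻³ = 2.9551 × 10⁻³, so Δρ ≈ 3.026 kg m⁻³.
N² = (g/ρ₀)·Δρ/Δz = g·(Δρ/ρ₀)/Δz = 9.81 × 2.9551 × 10⁻³ / 45 = 6.4421 × 10⁻⁴ s⁻².
N = √(6.4421 × 10⁻⁴) = 0.025381 rad s⁻¹ → T = 2π/N = 247.55 s = 4.1258 min ≈ 4.13 min.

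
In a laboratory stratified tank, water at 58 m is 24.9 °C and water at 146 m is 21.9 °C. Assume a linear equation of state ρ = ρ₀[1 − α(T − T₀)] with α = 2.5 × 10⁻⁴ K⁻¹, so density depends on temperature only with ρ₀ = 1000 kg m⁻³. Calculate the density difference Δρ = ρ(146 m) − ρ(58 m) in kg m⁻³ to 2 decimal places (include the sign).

+0.75 kg m⁻³

ΔT = -3.0 K, Δρ/ρ₀ = −αΔT = 7.50 × 10⁻⁴.
Δρ = 1000 × (7.50 × 10⁻⁴) = +0.75 kg m⁻³.
Positive Δρ: denser below, stable.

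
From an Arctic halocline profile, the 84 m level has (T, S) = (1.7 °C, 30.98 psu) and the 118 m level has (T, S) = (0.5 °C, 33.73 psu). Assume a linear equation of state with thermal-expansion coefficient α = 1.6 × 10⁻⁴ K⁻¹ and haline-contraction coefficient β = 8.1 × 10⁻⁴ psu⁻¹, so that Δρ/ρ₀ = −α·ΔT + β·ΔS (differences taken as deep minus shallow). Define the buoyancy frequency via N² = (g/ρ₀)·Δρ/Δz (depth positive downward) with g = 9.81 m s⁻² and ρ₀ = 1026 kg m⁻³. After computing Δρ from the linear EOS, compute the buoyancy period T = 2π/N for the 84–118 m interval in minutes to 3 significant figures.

ΔT = -1.2 K, ΔS = +2.75 psu (deep − shallow).
Δρ/ρ₀ = −αΔT + βΔS = 1.92 × 10⁻⁴ + 2.2275 × 10⁻³ = 2.4195 × 10⁻³, so Δρ ≈ 2.482 kg m⁻³.
N² = (g/ρ₀)·Δρ/Δz = g·(Δρ/ρ₀)/Δz = 9.81 × 2.4195 × 10⁻³ / 34 = 6.9810 × 10⁻⁴ s⁻².
N = √(6.9810 × 10⁻⁴) = 0.026422 rad s⁻¹ → T = 2π/N = 237.80 s = 3.9633 min ≈ 3.96 min.

3.96 min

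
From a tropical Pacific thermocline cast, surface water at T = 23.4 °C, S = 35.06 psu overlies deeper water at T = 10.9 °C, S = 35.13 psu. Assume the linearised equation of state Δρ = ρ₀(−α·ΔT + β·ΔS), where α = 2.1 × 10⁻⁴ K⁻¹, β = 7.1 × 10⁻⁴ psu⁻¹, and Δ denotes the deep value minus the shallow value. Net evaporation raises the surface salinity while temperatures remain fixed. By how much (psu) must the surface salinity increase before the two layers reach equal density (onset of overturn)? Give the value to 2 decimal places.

3.77 psu

Neutral buoyancy requires −α(T_deep − T_surf) + β(S_deep − S_surf′) = 0.
S_surf′ = S_deep − (α/β)·ΔT = 35.13 − (2.1 × 10⁻⁴/7.1 × 10⁻⁴)·(-12.5) = 38.8272 psu.
Increase required: 38.8272 − 35.06 = 3.7672 psu.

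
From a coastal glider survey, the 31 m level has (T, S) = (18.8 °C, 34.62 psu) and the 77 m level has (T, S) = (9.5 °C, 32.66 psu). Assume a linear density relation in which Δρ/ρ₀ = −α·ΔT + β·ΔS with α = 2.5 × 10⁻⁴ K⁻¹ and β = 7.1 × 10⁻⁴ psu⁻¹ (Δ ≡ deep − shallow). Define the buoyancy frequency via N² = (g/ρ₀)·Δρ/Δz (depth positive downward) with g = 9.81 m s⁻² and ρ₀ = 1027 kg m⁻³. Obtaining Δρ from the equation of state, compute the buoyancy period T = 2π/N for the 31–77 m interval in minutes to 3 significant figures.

ΔT = -9.3 K, ΔS = -1.96 psu (deep − shallow).
Δρ/ρ₀ = −αΔT + βΔS = 2.325 × 10⁻³ − 1.3916 × 10⁻³ = 9.334 × 10⁻⁴, so Δρ ≈ 0.9586 kg m⁻³.
N² = (g/ρ₀)·Δρ/Δz = g·(Δρ/ρ₀)/Δz = 9.81 × 9.334 × 10⁻⁴ / 46 = 1.9906 × 10⁻⁴ s⁻².
N = √(1.9906 × 10⁻⁴) = 0.014109 rad s⁻¹ → T = 2π/N = 445.33 s = 7.4222 min ≈ 7.42 min.

7.42 min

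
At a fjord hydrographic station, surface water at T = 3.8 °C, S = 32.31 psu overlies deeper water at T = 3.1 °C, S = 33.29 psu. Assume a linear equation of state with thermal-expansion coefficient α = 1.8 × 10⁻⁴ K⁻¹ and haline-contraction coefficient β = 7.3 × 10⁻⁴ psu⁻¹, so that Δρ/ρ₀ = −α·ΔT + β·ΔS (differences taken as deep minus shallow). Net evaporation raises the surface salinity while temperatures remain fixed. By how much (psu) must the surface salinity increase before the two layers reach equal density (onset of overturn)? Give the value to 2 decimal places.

Neutral buoyancy requires −α(T_deep − T_surf) + β(S_deep − S_surf′) = 0.
S_surf′ = S_deep − (α/β)·ΔT = 33.29 − (1.8 × 10⁻⁴/7.3 × 10⁻⁴)·(-0.7) = 33.4626 psu.
Increase required: 33.4626 − 32.31 = 1.1526 psu.

1.15 psu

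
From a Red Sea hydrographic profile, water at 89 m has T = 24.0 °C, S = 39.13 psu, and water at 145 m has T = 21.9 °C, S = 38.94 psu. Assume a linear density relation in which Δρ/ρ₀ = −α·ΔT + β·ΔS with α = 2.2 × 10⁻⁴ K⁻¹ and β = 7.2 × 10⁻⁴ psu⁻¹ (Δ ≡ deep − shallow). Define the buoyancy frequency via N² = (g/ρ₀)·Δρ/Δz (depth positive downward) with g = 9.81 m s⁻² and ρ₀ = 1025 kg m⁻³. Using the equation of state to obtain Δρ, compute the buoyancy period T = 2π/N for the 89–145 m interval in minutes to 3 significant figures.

ΔT = -2.1 K, ΔS = -0.19 psu (deep − shallow).
Δρ/ρ₀ = −αΔT + βΔS = 4.62 × 10⁻⁴ − 1.368 × 10⁻⁴ = 3.252 × 10⁻⁴, so Δρ ≈ 0.3333 kg m⁻³.
N² = (g/ρ₀)·Δρ/Δz = g·(Δρ/ρ₀)/Δz = 9.81 × 3.252 × 10⁻⁴ / 56 = 5.6968 × 10⁻⁵ s⁻².
N = √(5.6968 × 10⁻⁵) = 7.5477 × 10⁻³ rad s⁻¹ → T = 2π/N = 832.46 s = 13.874 min ≈ 13.9 min.

13.9 min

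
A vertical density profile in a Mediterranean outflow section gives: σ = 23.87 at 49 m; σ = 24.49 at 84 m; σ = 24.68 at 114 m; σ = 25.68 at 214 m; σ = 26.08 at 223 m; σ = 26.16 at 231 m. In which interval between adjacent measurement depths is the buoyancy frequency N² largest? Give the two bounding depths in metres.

214–223 m

Compute the density gradient over each adjacent pair:
  49–84 m: Δρ/Δz = 0.62/35 = 0.018 kg m⁻⁴
  84–114 m: Δρ/Δz = 0.19/30 = 6.3 × 10⁻³ kg m⁻⁴
  114–214 m: Δρ/Δz = 1.00/100 = 0.010 kg m⁻⁴
  214–223 m: Δρ/Δz = 0.40/9 = 0.044 kg m⁻⁴
  223–231 m: Δρ/Δz = 0.08/8 = 0.010 kg m⁻⁴
The largest gradient is in the 214–223 m interval — the pycnocline.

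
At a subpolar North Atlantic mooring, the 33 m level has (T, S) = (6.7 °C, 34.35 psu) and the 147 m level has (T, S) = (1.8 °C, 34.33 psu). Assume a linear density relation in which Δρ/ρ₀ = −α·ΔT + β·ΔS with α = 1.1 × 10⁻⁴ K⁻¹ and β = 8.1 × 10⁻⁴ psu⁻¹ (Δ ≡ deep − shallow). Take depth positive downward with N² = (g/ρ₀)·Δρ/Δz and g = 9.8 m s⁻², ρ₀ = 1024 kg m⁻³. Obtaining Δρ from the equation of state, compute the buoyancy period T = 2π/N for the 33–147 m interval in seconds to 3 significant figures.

ΔT = -4.9 K, ΔS = -0.02 psu (deep − shallow).
Δρ/ρ₀ = −αΔT + βΔS = 5.39 × 10⁻⁴ − 1.62 × 10⁻⁵ = 5.228 × 10⁻⁴, so Δρ ≈ 0.5353 kg m⁻³.
N² = (g/ρ₀)·Δρ/Δz = g·(Δρ/ρ₀)/Δz = 9.8 × 5.228 × 10⁻⁴ / 114 = 4.4942 × 10⁻⁵ s⁻².
N = √(4.4942 × 10⁻⁵) = 6.7039 × 10⁻³ rad s⁻¹ → T = 2π/N = 937.24 s ≈ 937 s.

937 s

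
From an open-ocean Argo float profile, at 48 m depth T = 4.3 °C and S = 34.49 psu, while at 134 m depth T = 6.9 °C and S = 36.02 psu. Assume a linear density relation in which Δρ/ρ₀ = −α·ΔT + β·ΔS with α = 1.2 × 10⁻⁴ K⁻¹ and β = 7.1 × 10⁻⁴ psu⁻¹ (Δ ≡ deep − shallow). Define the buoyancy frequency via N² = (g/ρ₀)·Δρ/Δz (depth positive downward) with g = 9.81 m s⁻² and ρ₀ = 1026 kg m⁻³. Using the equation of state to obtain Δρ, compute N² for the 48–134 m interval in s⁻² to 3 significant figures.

ΔT = +2.6 K, ΔS = +1.53 psu (deep − shallow).
Δρ/ρ₀ = −αΔT + βΔS = -3.12 × 10⁻⁴ + 1.0863 × 10⁻³ = 7.743 × 10⁻⁴, so Δρ ≈ 0.7944 kg m⁻³.
N² = (g/ρ₀)·Δρ/Δz = g·(Δρ/ρ₀)/Δz = 9.81 × 7.743 × 10⁻⁴ / 86 = 8.8324 × 10⁻⁵ s⁻² ≈ 8.83 × 10⁻⁵ s⁻².

8.83 × 10⁻⁵ s⁻²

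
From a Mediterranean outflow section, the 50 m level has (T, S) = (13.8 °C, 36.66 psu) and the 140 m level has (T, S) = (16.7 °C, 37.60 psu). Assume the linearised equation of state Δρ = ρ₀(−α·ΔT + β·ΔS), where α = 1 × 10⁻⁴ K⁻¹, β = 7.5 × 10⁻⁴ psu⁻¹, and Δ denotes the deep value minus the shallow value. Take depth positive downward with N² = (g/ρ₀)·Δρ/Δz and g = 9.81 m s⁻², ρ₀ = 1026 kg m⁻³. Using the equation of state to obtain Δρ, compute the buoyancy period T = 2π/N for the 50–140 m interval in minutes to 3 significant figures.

15.6 min

ΔT = +2.9 K, ΔS = +0.94 psu (deep − shallow).
Δρ/ρ₀ = −αΔT + βΔS = -2.90 × 10⁻⁴ + 7.05 × 10⁻⁴ = 4.15 × 10⁻⁴, so Δρ ≈ 0.4258 kg m⁻³.
N² = (g/ρ₀)·Δρ/Δz = g·(Δρ/ρ₀)/Δz = 9.81 × 4.15 × 10⁻⁴ / 90 = 4.5235 × 10⁻⁵ s⁻².
N = √(4.5235 × 10⁻⁵) = 6.7257 × 10⁻³ rad s⁻¹ → T = 2π/N = 934.21 s = 15.570 min ≈ 15.6 min.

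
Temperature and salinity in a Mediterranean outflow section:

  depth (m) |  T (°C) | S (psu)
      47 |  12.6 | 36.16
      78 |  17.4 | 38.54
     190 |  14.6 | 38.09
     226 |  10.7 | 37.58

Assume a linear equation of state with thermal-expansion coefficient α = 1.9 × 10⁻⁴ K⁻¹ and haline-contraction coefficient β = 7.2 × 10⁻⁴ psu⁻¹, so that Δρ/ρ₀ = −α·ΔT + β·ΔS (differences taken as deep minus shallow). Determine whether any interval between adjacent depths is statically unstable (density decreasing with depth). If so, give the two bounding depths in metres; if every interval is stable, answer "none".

none

Evaluate Δρ/ρ₀ = −αΔT + βΔS across each adjacent pair:
  47–78 m: −αΔT+βΔS = −(1.9 × 10⁻⁴)(+4.8)+(7.2 × 10⁻⁴)(+2.38) = 8.0 × 10⁻⁴ → stable
  78–190 m: −αΔT+βΔS = −(1.9 × 10⁻⁴)(-2.8)+(7.2 × 10⁻⁴)(-0.45) = 2.1 × 10⁻⁴ → stable
  190–226 m: −αΔT+βΔS = −(1.9 × 10⁻⁴)(-3.9)+(7.2 × 10⁻⁴)(-0.51) = 3.7 × 10⁻⁴ → stable
Every interval has Δρ > 0: the column is stably stratified throughout.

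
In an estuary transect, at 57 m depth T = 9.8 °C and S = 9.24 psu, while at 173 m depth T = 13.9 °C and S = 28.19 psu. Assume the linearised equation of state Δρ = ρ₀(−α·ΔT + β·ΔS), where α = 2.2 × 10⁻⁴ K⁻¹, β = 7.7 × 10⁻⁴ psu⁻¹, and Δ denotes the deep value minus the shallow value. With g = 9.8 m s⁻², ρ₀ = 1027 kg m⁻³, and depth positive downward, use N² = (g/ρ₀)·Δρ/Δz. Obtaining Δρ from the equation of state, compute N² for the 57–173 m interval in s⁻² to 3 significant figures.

1.16 × 10⁻³ s⁻²

ΔT = +4.1 K, ΔS = +18.95 psu (deep − shallow).
Δρ/ρ₀ = −αΔT + βΔS = -9.02 × 10⁻⁴ + 0.0145915 = 0.0136895, so Δρ ≈ 14.06 kg m⁻³.
N² = (g/ρ₀)·Δρ/Δz = g·(Δρ/ρ₀)/Δz = 9.8 × 0.0136895 / 116 = 1.1565 × 10⁻³ s⁻² ≈ 1.16 × 10⁻³ s⁻².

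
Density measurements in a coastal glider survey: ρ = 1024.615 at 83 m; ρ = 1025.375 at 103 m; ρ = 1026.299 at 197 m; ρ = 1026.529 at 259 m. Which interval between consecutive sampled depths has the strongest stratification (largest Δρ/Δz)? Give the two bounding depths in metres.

Compute the density gradient over each adjacent pair:
  83–103 m: Δρ/Δz = 0.760/20 = 0.038 kg m⁻⁴
  103–197 m: Δρ/Δz = 0.924/94 = 9.8 × 10⁻³ kg m⁻⁴
  197–259 m: Δρ/Δz = 0.230/62 = 3.7 × 10⁻³ kg m⁻⁴
The largest gradient is in the 83–103 m interval — the pycnocline.

83–103 m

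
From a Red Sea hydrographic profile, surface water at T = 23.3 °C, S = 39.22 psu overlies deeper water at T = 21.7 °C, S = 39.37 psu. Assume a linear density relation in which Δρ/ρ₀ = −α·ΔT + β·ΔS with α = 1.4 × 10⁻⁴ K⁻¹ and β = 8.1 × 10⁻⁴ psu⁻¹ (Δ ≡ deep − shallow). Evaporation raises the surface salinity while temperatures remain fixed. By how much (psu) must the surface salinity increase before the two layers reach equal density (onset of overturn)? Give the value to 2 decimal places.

0.43 psu

Neutral buoyancy requires −α(T_deep − T_surf) + β(S_deep − S_surf′) = 0.
S_surf′ = S_deep − (α/β)·ΔT = 39.37 − (1.4 × 10⁻⁴/8.1 × 10⁻⁴)·(-1.6) = 39.6465 psu.
Increase required: 39.6465 − 39.22 = 0.4265 psu.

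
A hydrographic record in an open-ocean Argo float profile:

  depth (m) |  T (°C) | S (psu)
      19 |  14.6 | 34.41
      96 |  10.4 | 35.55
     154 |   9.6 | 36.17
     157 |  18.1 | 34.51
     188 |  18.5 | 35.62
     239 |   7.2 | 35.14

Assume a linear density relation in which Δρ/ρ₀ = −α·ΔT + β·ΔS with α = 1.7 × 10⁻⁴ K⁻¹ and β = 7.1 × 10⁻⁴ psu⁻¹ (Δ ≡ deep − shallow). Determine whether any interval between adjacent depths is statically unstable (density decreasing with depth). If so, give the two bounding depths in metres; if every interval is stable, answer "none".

154–157 m

Evaluate Δρ/ρ₀ = −αΔT + βΔS across each adjacent pair:
  19–96 m: −αΔT+βΔS = −(1.7 × 10⁻⁴)(-4.2)+(7.1 × 10⁻⁴)(+1.14) = 1.5 × 10⁻³ → stable
  96–154 m: −αΔT+βΔS = −(1.7 × 10⁻⁴)(-0.8)+(7.1 × 10⁻⁴)(+0.62) = 5.8 × 10⁻⁴ → stable
  154–157 m: −αΔT+βΔS = −(1.7 × 10⁻⁴)(+8.5)+(7.1 × 10⁻⁴)(-1.66) = -2.6 × 10⁻³ → UNSTABLE
  157–188 m: −αΔT+βΔS = −(1.7 × 10⁻⁴)(+0.4)+(7.1 × 10⁻⁴)(+1.11) = 7.2 × 10⁻⁴ → stable
  188–239 m: −αΔT+βΔS = −(1.7 × 10⁻⁴)(-11.3)+(7.1 × 10⁻⁴)(-0.48) = 1.6 × 10⁻³ → stable
The 154–157 m interval has Δρ < 0: lighter water underlies denser water.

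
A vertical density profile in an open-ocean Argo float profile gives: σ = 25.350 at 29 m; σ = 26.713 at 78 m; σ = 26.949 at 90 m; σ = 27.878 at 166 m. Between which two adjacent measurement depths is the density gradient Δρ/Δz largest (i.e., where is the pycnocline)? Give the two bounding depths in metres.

29–78 m

Compute the density gradient over each adjacent pair:
  29–78 m: Δρ/Δz = 1.363/49 = 0.028 kg m⁻⁴
  78–90 m: Δρ/Δz = 0.236/12 = 0.020 kg m⁻⁴
  90–166 m: Δρ/Δz = 0.929/76 = 0.012 kg m⁻⁴
The largest gradient is in the 29–78 m interval — the pycnocline.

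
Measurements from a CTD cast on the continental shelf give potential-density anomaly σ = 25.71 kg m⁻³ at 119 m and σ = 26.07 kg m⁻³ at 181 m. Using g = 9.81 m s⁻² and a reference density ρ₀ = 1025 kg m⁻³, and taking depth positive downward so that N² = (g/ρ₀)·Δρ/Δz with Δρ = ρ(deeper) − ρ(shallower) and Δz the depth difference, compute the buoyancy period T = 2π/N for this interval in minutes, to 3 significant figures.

Δρ = 1026.07 − 1025.71 = 0.36 kg m⁻³ over Δz = 181 − 119 = 62 m.
N² = (9.81/1025) × (0.36/62) = 5.5572 × 10⁻⁵ s⁻².
N = √(5.5572 × 10⁻⁵) = 7.4547 × 10⁻³ rad s⁻¹, so T = 2π/N = 842.85 s = 14.048 min ≈ 14.0 min.

14.0 min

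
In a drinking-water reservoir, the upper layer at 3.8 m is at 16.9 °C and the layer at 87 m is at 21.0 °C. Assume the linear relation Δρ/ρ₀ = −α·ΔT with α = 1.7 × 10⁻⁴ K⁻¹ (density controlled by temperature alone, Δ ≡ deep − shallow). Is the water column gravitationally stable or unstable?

ΔT = 21.0 − 16.9 = +4.1 K, so Δρ/ρ₀ = −αΔT = -6.97 × 10⁻⁴.
Δρ/ρ₀ < 0, so Δρ < 0: deeper water is lighter → statically unstable; the column would overturn.

unstable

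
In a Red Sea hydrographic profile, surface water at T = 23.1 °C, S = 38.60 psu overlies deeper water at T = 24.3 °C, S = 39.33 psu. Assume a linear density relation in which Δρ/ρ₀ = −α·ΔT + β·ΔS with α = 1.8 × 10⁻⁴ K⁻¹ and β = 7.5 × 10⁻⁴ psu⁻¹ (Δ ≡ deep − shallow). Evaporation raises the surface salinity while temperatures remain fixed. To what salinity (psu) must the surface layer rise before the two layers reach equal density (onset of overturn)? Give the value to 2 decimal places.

39.04 psu

Neutral buoyancy requires −α(T_deep − T_surf) + β(S_deep − S_surf′) = 0.
S_surf′ = S_deep − (α/β)·ΔT = 39.33 − (1.8 × 10⁻⁴/7.5 × 10⁻⁴)·(+1.2) = 39.0420 psu.
Increase required: 39.0420 − 38.60 = 0.4420 psu.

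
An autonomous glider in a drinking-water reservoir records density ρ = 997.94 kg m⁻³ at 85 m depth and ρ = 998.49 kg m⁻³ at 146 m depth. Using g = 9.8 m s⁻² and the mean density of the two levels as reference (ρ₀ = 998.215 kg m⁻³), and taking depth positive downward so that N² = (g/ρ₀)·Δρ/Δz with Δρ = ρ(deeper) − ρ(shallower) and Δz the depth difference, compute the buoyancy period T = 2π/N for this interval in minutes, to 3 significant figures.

Δρ = 998.49 − 997.94 = 0.55 kg m⁻³ over Δz = 146 − 85 = 61 m.
N² = (9.8/998.215) × (0.55/61) = 8.8519 × 10⁻⁵ s⁻².
N = √(8.8519 × 10⁻⁵) = 9.4085 × 10⁻³ rad s⁻¹, so T = 2π/N = 667.82 s = 11.130 min ≈ 11.1 min.

11.1 min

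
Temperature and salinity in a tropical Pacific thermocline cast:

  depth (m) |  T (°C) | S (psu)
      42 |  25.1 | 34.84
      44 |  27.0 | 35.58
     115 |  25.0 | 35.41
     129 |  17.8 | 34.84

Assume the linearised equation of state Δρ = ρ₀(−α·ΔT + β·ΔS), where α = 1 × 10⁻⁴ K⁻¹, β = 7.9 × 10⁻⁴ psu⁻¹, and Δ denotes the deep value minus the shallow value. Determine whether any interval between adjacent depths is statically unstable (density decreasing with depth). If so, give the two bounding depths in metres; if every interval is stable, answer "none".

Evaluate Δρ/ρ₀ = −αΔT + βΔS across each adjacent pair:
  42–44 m: −αΔT+βΔS = −(1 × 10⁻⁴)(+1.9)+(7.9 × 10⁻⁴)(+0.74) = 3.9 × 10⁻⁴ → stable
  44–115 m: −αΔT+βΔS = −(1 × 10⁻⁴)(-2.0)+(7.9 × 10⁻⁴)(-0.17) = 6.6 × 10⁻⁵ → stable
  115–129 m: −αΔT+βΔS = −(1 × 10⁻⁴)(-7.2)+(7.9 × 10⁻⁴)(-0.57) = 2.7 × 10⁻⁴ → stable
Every interval has Δρ > 0: the column is stably stratified throughout.

none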